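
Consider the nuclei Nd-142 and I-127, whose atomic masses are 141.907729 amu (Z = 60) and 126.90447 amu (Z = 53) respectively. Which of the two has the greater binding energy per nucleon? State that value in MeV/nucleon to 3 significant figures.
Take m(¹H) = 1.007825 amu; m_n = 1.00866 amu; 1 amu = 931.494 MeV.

Nd-142: Σm = 60(1.007825) + 82(1.00866) = 143.179620 amu; Δm = 1.271891 amu; E_B = 1184.76 MeV; E_B/A = 8.343 MeV
I-127: Σm = 53(1.007825) + 74(1.00866) = 128.055565 amu; Δm = 1.151095 amu; E_B = 1072.2 MeV; E_B/A = 8.443 MeV
I-127 has the higher binding energy per nucleon, so it is the more tightly bound nucleus.

I-127; 8.44 MeV/nucleon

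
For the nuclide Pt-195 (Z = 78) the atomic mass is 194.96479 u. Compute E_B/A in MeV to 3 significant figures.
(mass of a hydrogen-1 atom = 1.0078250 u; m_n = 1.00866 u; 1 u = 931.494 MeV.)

7.92 MeV/nucleon

Z = 78, so N = A − Z = 195 − 78 = 117.
Total constituent mass: 78 × 1.0078250 + 117 × 1.00866 = 196.6235700 u
The mass defect is 196.6235700 − 194.96479 = 1.6587800 u.
Converting to energy: 1.6587800 u × 931.494 MeV/u = 1545.14 MeV
BE/A = 1545.14 MeV / 195 = 7.924 MeV/nucleon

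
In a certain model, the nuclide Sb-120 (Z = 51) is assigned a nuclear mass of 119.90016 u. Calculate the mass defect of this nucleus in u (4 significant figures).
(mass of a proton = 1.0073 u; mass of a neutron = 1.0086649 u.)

1.070 u

Total constituent mass: 51 × 1.0073 + 69 × 1.0086649 = 120.9701781 u
Δm = 120.9701781 − 119.90016 = 1.0700181 u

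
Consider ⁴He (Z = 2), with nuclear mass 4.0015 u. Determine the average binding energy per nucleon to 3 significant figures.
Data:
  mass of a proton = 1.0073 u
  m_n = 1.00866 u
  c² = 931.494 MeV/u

Mass of separated nucleons = 2(1.0073) + 2(1.00866) = 2.0146 + 2.01732 = 4.03192 u
Δm = 4.03192 − 4.0015 = 0.03042 u
E_B = 0.03042 × 931.494 = 28.3360 MeV
BE/A = 28.3360 MeV / 4 = 7.084 MeV/nucleon

7.08 MeV/nucleon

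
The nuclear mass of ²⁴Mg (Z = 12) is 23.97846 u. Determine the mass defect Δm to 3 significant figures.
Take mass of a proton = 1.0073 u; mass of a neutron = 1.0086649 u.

0.213 u

Σm = 12·m_p + 12·m_n = 12.0876 + 12.1039788 = 24.1915788 u
Mass defect Δm = 24.1915788 − 23.97846 = 0.2131188 u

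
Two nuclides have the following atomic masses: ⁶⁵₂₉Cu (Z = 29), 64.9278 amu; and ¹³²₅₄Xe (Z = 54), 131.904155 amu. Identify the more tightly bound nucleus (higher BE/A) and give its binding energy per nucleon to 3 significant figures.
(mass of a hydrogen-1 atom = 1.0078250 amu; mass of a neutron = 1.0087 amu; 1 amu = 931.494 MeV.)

⁶⁵₂₉Cu; 8.78 MeV/nucleon

⁶⁵₂₉Cu: Σm = 29(1.0078250) + 36(1.0087) = 65.5401250 amu; Δm = 0.6123250 amu; E_B = 570.38 MeV; E_B/A = 8.775 MeV
¹³²₅₄Xe: Σm = 54(1.0078250) + 78(1.0087) = 133.1011500 amu; Δm = 1.1969950 amu; E_B = 1115.0 MeV; E_B/A = 8.447 MeV
⁶⁵₂₉Cu has the higher binding energy per nucleon, so it is the more tightly bound nucleus.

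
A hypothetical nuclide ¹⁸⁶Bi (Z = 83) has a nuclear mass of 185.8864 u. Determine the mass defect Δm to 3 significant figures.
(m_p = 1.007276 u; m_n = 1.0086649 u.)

1.61 u

Mass of separated nucleons = 83(1.007276) + 103(1.0086649) = 83.603908 + 103.8924847 = 187.4963927 u
Δm = 187.4963927 − 185.8864 = 1.6099927 u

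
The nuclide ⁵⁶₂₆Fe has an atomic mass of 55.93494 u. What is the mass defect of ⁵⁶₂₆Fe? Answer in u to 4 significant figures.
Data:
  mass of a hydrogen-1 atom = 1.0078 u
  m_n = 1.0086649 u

0.5278 u

With 26 protons and 30 neutrons (A = 56):
Total constituent mass: 26 × 1.0078 + 30 × 1.0086649 = 56.4627470 u
Δm = 56.4627470 − 55.93494 = 0.5278070 u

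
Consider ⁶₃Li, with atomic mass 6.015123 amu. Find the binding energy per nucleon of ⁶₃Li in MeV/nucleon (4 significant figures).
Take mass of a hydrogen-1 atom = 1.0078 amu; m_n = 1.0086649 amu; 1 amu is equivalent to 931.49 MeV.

With 3 protons and 3 neutrons (A = 6):
Σm = 3·m(¹H) + 3·m_n = 3.0234 + 3.0259947 = 6.0493947 amu
The mass defect is 6.0493947 − 6.015123 = 0.0342717 amu.
Converting to energy: 0.0342717 amu × 931.49 MeV/amu = 31.9237 MeV
Dividing by A = 6 gives 5.321 MeV per nucleon.

5.321 MeV/nucleon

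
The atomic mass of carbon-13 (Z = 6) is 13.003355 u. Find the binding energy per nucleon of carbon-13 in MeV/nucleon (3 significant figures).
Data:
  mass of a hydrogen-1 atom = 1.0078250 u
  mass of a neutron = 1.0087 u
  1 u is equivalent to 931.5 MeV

Total constituent mass: 6 × 1.0078250 + 7 × 1.0087 = 13.1078500 u
Δm = 13.1078500 − 13.003355 = 0.1044950 u
Binding energy = Δm·c² = 0.1044950 × 931.5 MeV/u = 97.3371 MeV
BE/A = 97.3371 MeV / 13 = 7.487 MeV/nucleon

7.49 MeV/nucleon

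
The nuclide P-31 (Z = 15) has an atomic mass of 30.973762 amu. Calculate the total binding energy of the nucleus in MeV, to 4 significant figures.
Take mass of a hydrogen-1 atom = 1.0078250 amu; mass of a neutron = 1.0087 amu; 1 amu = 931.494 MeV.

263.4 MeV

With 15 protons and 16 neutrons (A = 31):
Σm = 15·m(¹H) + 16·m_n = 15.1173750 + 16.1392 = 31.2565750 amu
Δm = 31.2565750 − 30.973762 = 0.2828130 amu
Converting to energy: 0.2828130 amu × 931.494 MeV/amu = 263.439 MeV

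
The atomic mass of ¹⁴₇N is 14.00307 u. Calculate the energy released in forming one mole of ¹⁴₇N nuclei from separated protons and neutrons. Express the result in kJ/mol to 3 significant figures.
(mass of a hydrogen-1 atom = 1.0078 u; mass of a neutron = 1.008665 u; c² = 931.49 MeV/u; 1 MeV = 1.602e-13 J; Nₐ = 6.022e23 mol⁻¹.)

Mass of separated nucleons = 7(1.0078) + 7(1.008665) = 7.0546 + 7.060655 = 14.115255 u
The mass defect is 14.115255 − 14.00307 = 0.112185 u.
Binding energy = Δm·c² = 0.112185 × 931.49 MeV/u = 104.499 MeV
Per nucleus in joules: 104.499 MeV × 1.602e-13 J/MeV = 1.6741e-11 J
Per mole: 1.6741e-11 J × 6.022e23 mol⁻¹ = 1.0081e+13 J/mol

1.01e+10 kJ/mol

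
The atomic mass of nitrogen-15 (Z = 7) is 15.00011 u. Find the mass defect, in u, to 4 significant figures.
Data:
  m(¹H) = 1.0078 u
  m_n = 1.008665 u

0.1238 u

The nucleus contains 7 protons and 15 − 7 = 8 neutrons.
Σm = 7·m(¹H) + 8·m_n = 7.0546 + 8.069320 = 15.123920 u
The mass defect is 15.123920 − 15.00011 = 0.123810 u.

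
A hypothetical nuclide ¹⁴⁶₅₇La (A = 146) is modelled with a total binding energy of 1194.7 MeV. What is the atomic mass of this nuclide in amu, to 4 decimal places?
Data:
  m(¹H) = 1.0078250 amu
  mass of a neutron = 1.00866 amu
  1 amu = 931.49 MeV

145.9342 amu

Mass defect = 1194.7 MeV / (931.49 MeV/amu) = 1.282569 amu
Constituent mass = 57(1.0078250) + 89(1.00866) = 147.2167650 amu
Atomic mass = 147.2167650 − 1.282569 = 145.9341960 amu ≈ 145.9342 amu (to 4 decimal places)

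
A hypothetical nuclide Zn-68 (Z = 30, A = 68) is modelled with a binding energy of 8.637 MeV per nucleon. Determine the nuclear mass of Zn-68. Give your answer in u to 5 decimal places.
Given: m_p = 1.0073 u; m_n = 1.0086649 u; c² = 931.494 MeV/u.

67.91776 u

Total binding energy = 68 × 8.637 = 587.316 MeV
Mass defect = 587.316 MeV / (931.494 MeV/u) = 0.6305097 u
Constituent mass = 30(1.0073) + 38(1.0086649) = 68.5482662 u
Nuclear mass = 68.5482662 − 0.6305097 = 67.9177565 u ≈ 67.91776 u (to 5 decimal places)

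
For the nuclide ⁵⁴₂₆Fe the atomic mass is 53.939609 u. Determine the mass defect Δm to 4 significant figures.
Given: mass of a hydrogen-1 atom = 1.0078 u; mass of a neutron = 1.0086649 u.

The nucleus contains 26 protons and 54 − 26 = 28 neutrons.
Total constituent mass: 26 × 1.0078 + 28 × 1.0086649 = 54.4454172 u
Mass defect Δm = 54.4454172 − 53.939609 = 0.5058082 u

0.5058 u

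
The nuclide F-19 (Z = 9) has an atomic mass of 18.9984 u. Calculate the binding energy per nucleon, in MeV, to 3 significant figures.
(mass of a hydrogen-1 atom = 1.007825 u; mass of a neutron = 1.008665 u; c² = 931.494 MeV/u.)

Z = 9, so N = A − Z = 19 − 9 = 10.
Total constituent mass: 9 × 1.007825 + 10 × 1.008665 = 19.157075 u
Mass defect Δm = 19.157075 − 18.9984 = 0.158675 u
E_B = 0.158675 × 931.494 = 147.805 MeV
Per nucleon: 147.805 / 19 = 7.779 MeV

7.78 MeV/nucleon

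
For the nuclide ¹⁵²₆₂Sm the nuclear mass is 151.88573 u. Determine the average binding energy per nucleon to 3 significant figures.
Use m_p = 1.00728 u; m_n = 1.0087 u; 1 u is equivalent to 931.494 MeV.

Z = 62, so N = A − Z = 152 − 62 = 90.
Total constituent mass: 62 × 1.00728 + 90 × 1.0087 = 153.23436 u
Δm = 153.23436 − 151.88573 = 1.34863 u
E_B = 1.34863 × 931.494 = 1256.24 MeV
BE/A = 1256.24 MeV / 152 = 8.2647 MeV/nucleon

8.26 MeV/nucleon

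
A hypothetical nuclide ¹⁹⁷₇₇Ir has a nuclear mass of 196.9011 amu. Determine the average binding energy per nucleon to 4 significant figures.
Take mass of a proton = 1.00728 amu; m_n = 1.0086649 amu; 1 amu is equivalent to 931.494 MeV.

Z = 77, so N = A − Z = 197 − 77 = 120.
Σm = 77·m_p + 120·m_n = 77.56056 + 121.0397880 = 198.6003480 amu
Mass defect Δm = 198.6003480 − 196.9011 = 1.6992480 amu
Binding energy = Δm·c² = 1.6992480 × 931.494 MeV/amu = 1582.84 MeV
Dividing by A = 197 gives 8.035 MeV per nucleon.

8.035 MeV/nucleon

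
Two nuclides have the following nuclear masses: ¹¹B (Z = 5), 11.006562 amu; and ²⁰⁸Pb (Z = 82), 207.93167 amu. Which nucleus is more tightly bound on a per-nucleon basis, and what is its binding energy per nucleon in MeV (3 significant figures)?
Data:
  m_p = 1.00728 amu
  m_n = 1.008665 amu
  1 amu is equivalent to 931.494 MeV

²⁰⁸Pb; 7.87 MeV/nucleon

¹¹B: Σm = 5(1.00728) + 6(1.008665) = 11.088390 amu; Δm = 0.081828 amu; E_B = 76.222 MeV; E_B/A = 6.929 MeV
²⁰⁸Pb: Σm = 82(1.00728) + 126(1.008665) = 209.688750 amu; Δm = 1.757080 amu; E_B = 1636.7 MeV; E_B/A = 7.869 MeV
²⁰⁸Pb has the higher binding energy per nucleon, so it is the more tightly bound nucleus.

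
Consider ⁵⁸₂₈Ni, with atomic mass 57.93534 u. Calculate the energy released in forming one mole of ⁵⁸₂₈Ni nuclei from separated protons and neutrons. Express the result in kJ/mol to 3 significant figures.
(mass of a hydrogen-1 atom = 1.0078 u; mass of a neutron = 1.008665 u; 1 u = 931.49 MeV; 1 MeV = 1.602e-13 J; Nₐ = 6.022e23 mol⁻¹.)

4.88e+10 kJ/mol

Σm = 28·m(¹H) + 30·m_n = 28.2184 + 30.259950 = 58.478350 u
The mass defect is 58.478350 − 57.93534 = 0.543010 u.
Converting to energy: 0.543010 u × 931.49 MeV/u = 505.808 MeV
Per nucleus in joules: 505.808 MeV × 1.602e-13 J/MeV = 8.1030e-11 J
Per mole: 8.1030e-11 J × 6.022e23 mol⁻¹ = 4.8796e+13 J/mol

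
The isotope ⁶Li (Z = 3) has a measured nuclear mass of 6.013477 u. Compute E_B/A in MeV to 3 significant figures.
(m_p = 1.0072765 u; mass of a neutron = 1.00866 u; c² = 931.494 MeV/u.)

5.33 MeV/nucleon

Mass of separated nucleons = 3(1.0072765) + 3(1.00866) = 3.0218295 + 3.02598 = 6.0478095 u
Δm = 6.0478095 − 6.013477 = 0.0343325 u
E_B = 0.0343325 × 931.494 = 31.9805 MeV
Dividing by A = 6 gives 5.330 MeV per nucleon.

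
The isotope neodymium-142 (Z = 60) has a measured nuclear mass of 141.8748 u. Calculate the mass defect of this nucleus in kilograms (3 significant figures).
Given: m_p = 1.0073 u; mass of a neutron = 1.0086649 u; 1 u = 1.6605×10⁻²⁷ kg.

With 60 protons and 82 neutrons (A = 142):
Total constituent mass: 60 × 1.0073 + 82 × 1.0086649 = 143.1485218 u
Δm = 143.1485218 − 141.8748 = 1.2737218 u
In SI units: 1.2737218 u × 1.6605×10⁻²⁷ kg/u = 2.1150e-27 kg

2.12e-27 kg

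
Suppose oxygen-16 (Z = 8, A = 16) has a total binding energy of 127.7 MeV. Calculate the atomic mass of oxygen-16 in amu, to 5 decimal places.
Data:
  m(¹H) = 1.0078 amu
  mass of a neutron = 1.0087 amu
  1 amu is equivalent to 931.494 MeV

15.99491 amu

Mass defect = 127.7 MeV / (931.494 MeV/amu) = 0.1370916 amu
Constituent mass = 8(1.0078) + 8(1.0087) = 16.1320 amu
Atomic mass = 16.1320 − 0.1370916 = 15.9949084 amu ≈ 15.99491 amu (to 5 decimal places)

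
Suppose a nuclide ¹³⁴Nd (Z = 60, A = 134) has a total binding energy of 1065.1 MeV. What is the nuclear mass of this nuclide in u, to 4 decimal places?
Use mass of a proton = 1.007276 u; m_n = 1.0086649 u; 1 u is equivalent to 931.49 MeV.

Mass defect = 1065.1 MeV / (931.49 MeV/u) = 1.143437 u
Constituent mass = 60(1.007276) + 74(1.0086649) = 135.0777626 u
Nuclear mass = 135.0777626 − 1.143437 = 133.9343256 u ≈ 133.9343 u (to 4 decimal places)

133.9343 u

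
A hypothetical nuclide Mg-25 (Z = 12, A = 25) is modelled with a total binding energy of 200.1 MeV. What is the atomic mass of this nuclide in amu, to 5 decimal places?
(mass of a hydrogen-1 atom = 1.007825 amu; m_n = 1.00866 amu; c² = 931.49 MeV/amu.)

Mass defect = 200.1 MeV / (931.49 MeV/amu) = 0.2148171 amu
Constituent mass = 12(1.007825) + 13(1.00866) = 25.206480 amu
Atomic mass = 25.206480 − 0.2148171 = 24.9916629 amu ≈ 24.99166 amu (to 5 decimal places)

24.99166 amu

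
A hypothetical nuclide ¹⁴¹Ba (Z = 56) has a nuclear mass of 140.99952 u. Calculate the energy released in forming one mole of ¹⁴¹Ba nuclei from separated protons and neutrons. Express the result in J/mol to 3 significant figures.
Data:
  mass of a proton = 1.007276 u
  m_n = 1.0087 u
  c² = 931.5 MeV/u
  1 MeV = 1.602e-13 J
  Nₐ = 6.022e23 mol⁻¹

The nucleus contains 56 protons and 141 − 56 = 85 neutrons.
Mass of separated nucleons = 56(1.007276) + 85(1.0087) = 56.407456 + 85.7395 = 142.146956 u
Δm = 142.146956 − 140.99952 = 1.147436 u
Binding energy = Δm·c² = 1.147436 × 931.5 MeV/u = 1068.84 MeV
Per nucleus in joules: 1068.84 MeV × 1.602e-13 J/MeV = 1.7123e-10 J
Per mole: 1.7123e-10 J × 6.022e23 mol⁻¹ = 1.0311e+14 J/mol

1.03e+14 J/mol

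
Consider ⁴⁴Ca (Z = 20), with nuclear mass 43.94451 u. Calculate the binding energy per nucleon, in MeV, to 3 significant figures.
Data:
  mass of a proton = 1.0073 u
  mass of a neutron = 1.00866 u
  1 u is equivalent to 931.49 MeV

8.67 MeV/nucleon

With 20 protons and 24 neutrons (A = 44):
Mass of separated nucleons = 20(1.0073) + 24(1.00866) = 20.1460 + 24.20784 = 44.35384 u
Mass defect Δm = 44.35384 − 43.94451 = 0.40933 u
Converting to energy: 0.40933 u × 931.49 MeV/u = 381.287 MeV
Dividing by A = 44 gives 8.666 MeV per nucleon.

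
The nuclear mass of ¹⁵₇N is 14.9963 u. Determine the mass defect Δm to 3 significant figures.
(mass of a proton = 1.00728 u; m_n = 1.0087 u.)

0.124 u

Z = 7, so N = A − Z = 15 − 7 = 8.
Mass of separated nucleons = 7(1.00728) + 8(1.0087) = 7.05096 + 8.0696 = 15.12056 u
Δm = 15.12056 − 14.9963 = 0.12426 u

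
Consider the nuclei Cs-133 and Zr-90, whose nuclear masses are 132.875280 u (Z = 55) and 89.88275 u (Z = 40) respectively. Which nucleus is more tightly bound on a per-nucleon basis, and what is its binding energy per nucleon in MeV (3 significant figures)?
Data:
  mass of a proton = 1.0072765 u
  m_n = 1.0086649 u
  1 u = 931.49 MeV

Cs-133: Σm = 55(1.0072765) + 78(1.0086649) = 134.0760697 u; Δm = 1.2007897 u; E_B = 1118.5 MeV; E_B/A = 8.410 MeV
Zr-90: Σm = 40(1.0072765) + 50(1.0086649) = 90.7243050 u; Δm = 0.8415550 u; E_B = 783.90 MeV; E_B/A = 8.710 MeV
Zr-90 has the higher binding energy per nucleon, so it is the more tightly bound nucleus.

Zr-90; 8.71 MeV/nucleon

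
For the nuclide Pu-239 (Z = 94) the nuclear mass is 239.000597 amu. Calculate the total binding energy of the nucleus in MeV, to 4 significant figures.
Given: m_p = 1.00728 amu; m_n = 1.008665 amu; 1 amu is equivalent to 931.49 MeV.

The nucleus contains 94 protons and 239 − 94 = 145 neutrons.
Total constituent mass: 94 × 1.00728 + 145 × 1.008665 = 240.940745 amu
The mass defect is 240.940745 − 239.000597 = 1.940148 amu.
Binding energy = Δm·c² = 1.940148 × 931.49 MeV/amu = 1807.23 MeV

1807 MeV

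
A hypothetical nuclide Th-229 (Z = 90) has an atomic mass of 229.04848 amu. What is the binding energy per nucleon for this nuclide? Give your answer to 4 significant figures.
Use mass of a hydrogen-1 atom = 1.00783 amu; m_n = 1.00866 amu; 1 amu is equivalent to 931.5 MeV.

Total constituent mass: 90 × 1.00783 + 139 × 1.00866 = 230.90844 amu
Δm = 230.90844 − 229.04848 = 1.85996 amu
Binding energy = Δm·c² = 1.85996 × 931.5 MeV/amu = 1732.55 MeV
BE/A = 1732.55 MeV / 229 = 7.566 MeV/nucleon

7.566 MeV/nucleon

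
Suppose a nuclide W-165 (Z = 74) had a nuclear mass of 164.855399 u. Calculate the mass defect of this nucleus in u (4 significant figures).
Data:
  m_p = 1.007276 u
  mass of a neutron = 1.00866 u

1.471 u

The nucleus contains 74 protons and 165 − 74 = 91 neutrons.
Total constituent mass: 74 × 1.007276 + 91 × 1.00866 = 166.326484 u
Δm = 166.326484 − 164.855399 = 1.471085 u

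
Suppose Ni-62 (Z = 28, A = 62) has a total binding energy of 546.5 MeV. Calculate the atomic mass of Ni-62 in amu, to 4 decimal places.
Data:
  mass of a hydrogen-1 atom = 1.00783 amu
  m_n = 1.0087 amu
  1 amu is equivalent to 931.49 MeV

61.9283 amu

Mass defect = 546.5 MeV / (931.49 MeV/amu) = 0.586694 amu
Constituent mass = 28(1.00783) + 34(1.0087) = 62.51504 amu
Atomic mass = 62.51504 − 0.586694 = 61.928346 amu ≈ 61.9283 amu (to 4 decimal places)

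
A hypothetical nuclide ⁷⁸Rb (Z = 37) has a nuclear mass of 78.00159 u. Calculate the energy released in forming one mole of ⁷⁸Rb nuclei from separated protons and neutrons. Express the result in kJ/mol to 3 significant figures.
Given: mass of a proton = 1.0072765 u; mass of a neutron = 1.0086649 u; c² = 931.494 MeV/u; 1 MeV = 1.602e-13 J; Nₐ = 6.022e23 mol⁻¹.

With 37 protons and 41 neutrons (A = 78):
Mass of separated nucleons = 37(1.0072765) + 41(1.0086649) = 37.2692305 + 41.3552609 = 78.6244914 u
Δm = 78.6244914 − 78.00159 = 0.6229014 u
Converting to energy: 0.6229014 u × 931.494 MeV/u = 580.229 MeV
Per nucleus in joules: 580.229 MeV × 1.602e-13 J/MeV = 9.2953e-11 J
Per mole: 9.2953e-11 J × 6.022e23 mol⁻¹ = 5.5976e+13 J/mol

5.60e+10 kJ/mol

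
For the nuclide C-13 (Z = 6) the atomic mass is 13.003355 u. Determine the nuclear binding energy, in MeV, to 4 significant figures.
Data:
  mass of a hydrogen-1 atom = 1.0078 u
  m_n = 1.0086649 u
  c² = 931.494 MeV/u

Z = 6, so N = A − Z = 13 − 6 = 7.
Total constituent mass: 6 × 1.0078 + 7 × 1.0086649 = 13.1074543 u
Mass defect Δm = 13.1074543 − 13.003355 = 0.1040993 u
E_B = 0.1040993 × 931.494 = 96.9679 MeV

96.97 MeV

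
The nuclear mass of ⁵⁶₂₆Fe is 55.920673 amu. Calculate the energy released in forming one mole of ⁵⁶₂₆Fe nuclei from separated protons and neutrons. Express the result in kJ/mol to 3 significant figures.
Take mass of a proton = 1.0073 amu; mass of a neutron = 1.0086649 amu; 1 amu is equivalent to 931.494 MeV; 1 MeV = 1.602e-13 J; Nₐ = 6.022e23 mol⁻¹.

Mass of separated nucleons = 26(1.0073) + 30(1.0086649) = 26.1898 + 30.2599470 = 56.4497470 amu
Δm = 56.4497470 − 55.920673 = 0.5290740 amu
Converting to energy: 0.5290740 amu × 931.494 MeV/amu = 492.829 MeV
Per nucleus in joules: 492.829 MeV × 1.602e-13 J/MeV = 7.8951e-11 J
Per mole: 7.8951e-11 J × 6.022e23 mol⁻¹ = 4.7544e+13 J/mol

4.75e+10 kJ/mol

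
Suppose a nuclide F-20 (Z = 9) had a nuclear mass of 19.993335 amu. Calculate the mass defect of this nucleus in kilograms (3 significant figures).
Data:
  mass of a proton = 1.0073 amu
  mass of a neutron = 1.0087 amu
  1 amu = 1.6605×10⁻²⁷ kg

Total constituent mass: 9 × 1.0073 + 11 × 1.0087 = 20.1614 amu
Δm = 20.1614 − 19.993335 = 0.168065 amu
In SI units: 0.168065 amu × 1.6605×10⁻²⁷ kg/amu = 2.7907e-28 kg

2.79e-28 kg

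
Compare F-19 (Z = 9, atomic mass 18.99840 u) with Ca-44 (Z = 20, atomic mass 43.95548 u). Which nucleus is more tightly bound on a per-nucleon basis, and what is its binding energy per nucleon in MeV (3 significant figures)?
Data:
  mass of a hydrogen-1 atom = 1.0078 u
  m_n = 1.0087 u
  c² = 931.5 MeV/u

Ca-44; 8.67 MeV/nucleon

F-19: Σm = 9(1.0078) + 10(1.0087) = 19.1572 u; Δm = 0.15880 u; E_B = 147.92 MeV; E_B/A = 7.785 MeV
Ca-44: Σm = 20(1.0078) + 24(1.0087) = 44.3648 u; Δm = 0.40932 u; E_B = 381.28 MeV; E_B/A = 8.665 MeV
Ca-44 has the higher binding energy per nucleon, so it is the more tightly bound nucleus.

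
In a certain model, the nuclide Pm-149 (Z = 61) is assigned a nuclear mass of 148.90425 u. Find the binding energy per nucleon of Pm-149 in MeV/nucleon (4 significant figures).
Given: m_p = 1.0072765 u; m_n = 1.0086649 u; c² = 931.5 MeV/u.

8.140 MeV/nucleon

With 61 protons and 88 neutrons (A = 149):
Σm = 61·m_p + 88·m_n = 61.4438665 + 88.7625112 = 150.2063777 u
Δm = 150.2063777 − 148.90425 = 1.3021277 u
Binding energy = Δm·c² = 1.3021277 × 931.5 MeV/u = 1212.93 MeV
Per nucleon: 1212.93 / 149 = 8.140 MeV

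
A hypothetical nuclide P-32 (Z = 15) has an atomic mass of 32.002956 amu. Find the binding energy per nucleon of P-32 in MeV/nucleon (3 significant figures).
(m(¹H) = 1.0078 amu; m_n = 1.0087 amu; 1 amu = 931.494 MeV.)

7.62 MeV/nucleon

The nucleus contains 15 protons and 32 − 15 = 17 neutrons.
Total constituent mass: 15 × 1.0078 + 17 × 1.0087 = 32.2649 amu
Δm = 32.2649 − 32.002956 = 0.261944 amu
E_B = 0.261944 × 931.494 = 243.9993 MeV
Dividing by A = 32 gives 7.62498 MeV per nucleon.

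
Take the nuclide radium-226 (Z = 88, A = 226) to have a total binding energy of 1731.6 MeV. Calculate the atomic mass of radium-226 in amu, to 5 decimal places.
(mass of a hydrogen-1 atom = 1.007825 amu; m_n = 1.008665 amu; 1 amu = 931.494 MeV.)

226.02542 amu

Mass defect = 1731.6 MeV / (931.494 MeV/amu) = 1.8589492 amu
Constituent mass = 88(1.007825) + 138(1.008665) = 227.884370 amu
Atomic mass = 227.884370 − 1.8589492 = 226.0254208 amu ≈ 226.02542 amu (to 5 decimal places)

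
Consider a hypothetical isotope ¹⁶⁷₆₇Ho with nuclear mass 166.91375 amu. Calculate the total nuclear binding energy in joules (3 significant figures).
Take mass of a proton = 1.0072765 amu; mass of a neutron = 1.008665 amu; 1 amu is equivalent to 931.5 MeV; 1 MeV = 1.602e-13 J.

2.15e-10 J

The nucleus contains 67 protons and 167 − 67 = 100 neutrons.
Mass of separated nucleons = 67(1.0072765) + 100(1.008665) = 67.4875255 + 100.866500 = 168.3540255 amu
The mass defect is 168.3540255 − 166.91375 = 1.4402755 amu.
Converting to energy: 1.4402755 amu × 931.5 MeV/amu = 1341.62 MeV
In joules: 1341.62 MeV × 1.602e-13 J/MeV = 2.1493e-10 J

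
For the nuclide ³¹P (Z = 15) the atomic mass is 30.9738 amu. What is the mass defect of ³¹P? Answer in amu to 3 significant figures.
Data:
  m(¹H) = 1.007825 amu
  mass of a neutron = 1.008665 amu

0.282 amu

Σm = 15·m(¹H) + 16·m_n = 15.117375 + 16.138640 = 31.256015 amu
Mass defect Δm = 31.256015 − 30.9738 = 0.282215 amu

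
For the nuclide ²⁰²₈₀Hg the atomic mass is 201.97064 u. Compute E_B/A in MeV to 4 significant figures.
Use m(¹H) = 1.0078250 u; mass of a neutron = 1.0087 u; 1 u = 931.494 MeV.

7.917 MeV/nucleon

The nucleus contains 80 protons and 202 − 80 = 122 neutrons.
Σm = 80·m(¹H) + 122·m_n = 80.6260000 + 123.0614 = 203.6874000 u
The mass defect is 203.6874000 − 201.97064 = 1.7167600 u.
Binding energy = Δm·c² = 1.7167600 × 931.494 MeV/u = 1599.15 MeV
Per nucleon: 1599.15 / 202 = 7.917 MeV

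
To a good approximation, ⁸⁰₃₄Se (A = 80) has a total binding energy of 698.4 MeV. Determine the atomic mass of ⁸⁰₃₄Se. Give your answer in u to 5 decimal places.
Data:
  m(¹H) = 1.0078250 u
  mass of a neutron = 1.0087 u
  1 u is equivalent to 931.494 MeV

Mass defect = 698.4 MeV / (931.494 MeV/u) = 0.7497633 u
Constituent mass = 34(1.0078250) + 46(1.0087) = 80.6662500 u
Atomic mass = 80.6662500 − 0.7497633 = 79.9164867 u ≈ 79.91649 u (to 5 decimal places)

79.91649 u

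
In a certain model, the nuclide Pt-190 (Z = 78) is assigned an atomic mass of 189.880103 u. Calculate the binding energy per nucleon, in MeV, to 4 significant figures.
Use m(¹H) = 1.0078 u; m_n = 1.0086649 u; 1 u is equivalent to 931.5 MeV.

Z = 78, so N = A − Z = 190 − 78 = 112.
Total constituent mass: 78 × 1.0078 + 112 × 1.0086649 = 191.5788688 u
Δm = 191.5788688 − 189.880103 = 1.6987658 u
E_B = 1.6987658 × 931.5 = 1582.40 MeV
Dividing by A = 190 gives 8.328 MeV per nucleon.

8.328 MeV/nucleon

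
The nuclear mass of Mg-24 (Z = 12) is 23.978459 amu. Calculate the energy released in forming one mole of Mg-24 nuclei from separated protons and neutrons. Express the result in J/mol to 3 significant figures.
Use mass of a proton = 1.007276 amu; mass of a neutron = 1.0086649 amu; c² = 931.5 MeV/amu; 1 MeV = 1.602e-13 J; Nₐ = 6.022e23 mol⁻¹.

The nucleus contains 12 protons and 24 − 12 = 12 neutrons.
Total constituent mass: 12 × 1.007276 + 12 × 1.0086649 = 24.1912908 amu
Mass defect Δm = 24.1912908 − 23.978459 = 0.2128318 amu
E_B = 0.2128318 × 931.5 = 198.253 MeV
Per nucleus in joules: 198.253 MeV × 1.602e-13 J/MeV = 3.1760e-11 J
Per mole: 3.1760e-11 J × 6.022e23 mol⁻¹ = 1.9126e+13 J/mol

1.91e+13 J/mol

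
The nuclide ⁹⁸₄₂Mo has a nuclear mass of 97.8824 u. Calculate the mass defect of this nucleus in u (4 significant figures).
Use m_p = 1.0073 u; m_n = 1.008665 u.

0.9094 u

With 42 protons and 56 neutrons (A = 98):
Total constituent mass: 42 × 1.0073 + 56 × 1.008665 = 98.791840 u
Mass defect Δm = 98.791840 − 97.8824 = 0.909440 u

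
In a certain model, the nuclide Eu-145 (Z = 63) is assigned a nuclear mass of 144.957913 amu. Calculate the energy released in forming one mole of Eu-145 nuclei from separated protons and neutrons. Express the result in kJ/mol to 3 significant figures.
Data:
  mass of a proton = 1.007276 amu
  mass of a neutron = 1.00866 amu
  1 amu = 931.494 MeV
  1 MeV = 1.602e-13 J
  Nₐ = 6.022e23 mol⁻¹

1.09e+11 kJ/mol

Total constituent mass: 63 × 1.007276 + 82 × 1.00866 = 146.168508 amu
Mass defect Δm = 146.168508 − 144.957913 = 1.210595 amu
E_B = 1.210595 × 931.494 = 1127.66 MeV
Per nucleus in joules: 1127.66 MeV × 1.602e-13 J/MeV = 1.8065e-10 J
Per mole: 1.8065e-10 J × 6.022e23 mol⁻¹ = 1.0879e+14 J/mol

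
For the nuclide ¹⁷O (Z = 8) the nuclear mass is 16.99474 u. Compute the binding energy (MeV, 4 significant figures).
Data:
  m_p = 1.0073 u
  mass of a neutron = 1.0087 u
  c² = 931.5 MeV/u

132.2 MeV

With 8 protons and 9 neutrons (A = 17):
Mass of separated nucleons = 8(1.0073) + 9(1.0087) = 8.0584 + 9.0783 = 17.1367 u
Mass defect Δm = 17.1367 − 16.99474 = 0.14196 u
Converting to energy: 0.14196 u × 931.5 MeV/u = 132.236 MeV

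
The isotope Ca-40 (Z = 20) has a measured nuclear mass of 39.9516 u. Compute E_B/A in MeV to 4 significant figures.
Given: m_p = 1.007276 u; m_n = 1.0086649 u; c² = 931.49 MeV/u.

Mass of separated nucleons = 20(1.007276) + 20(1.0086649) = 20.145520 + 20.1732980 = 40.3188180 u
Mass defect Δm = 40.3188180 − 39.9516 = 0.3672180 u
Converting to energy: 0.3672180 u × 931.49 MeV/u = 342.0599 MeV
BE/A = 342.0599 MeV / 40 = 8.551 MeV/nucleon

8.551 MeV/nucleon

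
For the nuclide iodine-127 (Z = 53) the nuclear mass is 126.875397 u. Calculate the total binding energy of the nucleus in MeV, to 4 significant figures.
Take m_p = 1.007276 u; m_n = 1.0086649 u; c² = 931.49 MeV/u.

Z = 53, so N = A − Z = 127 − 53 = 74.
Σm = 53·m_p + 74·m_n = 53.385628 + 74.6412026 = 128.0268306 u
Δm = 128.0268306 − 126.875397 = 1.1514336 u
Converting to energy: 1.1514336 u × 931.49 MeV/u = 1072.55 MeV

1073 MeV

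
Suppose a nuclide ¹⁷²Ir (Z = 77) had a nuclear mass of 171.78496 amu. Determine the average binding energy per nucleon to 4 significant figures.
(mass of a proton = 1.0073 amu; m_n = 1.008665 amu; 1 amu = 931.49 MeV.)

With 77 protons and 95 neutrons (A = 172):
Total constituent mass: 77 × 1.0073 + 95 × 1.008665 = 173.385275 amu
Δm = 173.385275 − 171.78496 = 1.600315 amu
Converting to energy: 1.600315 amu × 931.49 MeV/amu = 1490.68 MeV
BE/A = 1490.68 MeV / 172 = 8.667 MeV/nucleon

8.667 MeV/nucleon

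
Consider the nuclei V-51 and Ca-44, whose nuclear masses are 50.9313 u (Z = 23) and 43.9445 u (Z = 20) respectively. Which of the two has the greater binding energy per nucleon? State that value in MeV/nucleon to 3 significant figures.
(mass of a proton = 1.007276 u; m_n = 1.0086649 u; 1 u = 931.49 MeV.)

V-51: Σm = 23(1.007276) + 28(1.0086649) = 51.4099652 u; Δm = 0.4786652 u; E_B = 445.87 MeV; E_B/A = 8.743 MeV
Ca-44: Σm = 20(1.007276) + 24(1.0086649) = 44.3534776 u; Δm = 0.4089776 u; E_B = 380.96 MeV; E_B/A = 8.658 MeV
V-51 has the higher binding energy per nucleon, so it is the more tightly bound nucleus.

V-51; 8.74 MeV/nucleon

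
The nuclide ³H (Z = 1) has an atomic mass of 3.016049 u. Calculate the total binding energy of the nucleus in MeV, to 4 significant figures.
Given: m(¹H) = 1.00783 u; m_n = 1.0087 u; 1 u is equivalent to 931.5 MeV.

8.552 MeV

Σm = 1·m(¹H) + 2·m_n = 1.00783 + 2.0174 = 3.02523 u
Mass defect Δm = 3.02523 − 3.016049 = 0.009181 u
Binding energy = Δm·c² = 0.009181 × 931.5 MeV/u = 8.55210 MeV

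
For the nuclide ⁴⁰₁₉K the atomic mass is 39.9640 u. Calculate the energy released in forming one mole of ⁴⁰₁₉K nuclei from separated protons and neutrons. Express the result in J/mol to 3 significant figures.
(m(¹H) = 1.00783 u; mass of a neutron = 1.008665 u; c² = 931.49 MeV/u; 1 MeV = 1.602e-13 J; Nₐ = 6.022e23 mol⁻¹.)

3.30e+13 J/mol

Mass of separated nucleons = 19(1.00783) + 21(1.008665) = 19.14877 + 21.181965 = 40.330735 u
The mass defect is 40.330735 − 39.9640 = 0.366735 u.
Converting to energy: 0.366735 u × 931.49 MeV/u = 341.610 MeV
Per nucleus in joules: 341.610 MeV × 1.602e-13 J/MeV = 5.4726e-11 J
Per mole: 5.4726e-11 J × 6.022e23 mol⁻¹ = 3.2956e+13 J/mol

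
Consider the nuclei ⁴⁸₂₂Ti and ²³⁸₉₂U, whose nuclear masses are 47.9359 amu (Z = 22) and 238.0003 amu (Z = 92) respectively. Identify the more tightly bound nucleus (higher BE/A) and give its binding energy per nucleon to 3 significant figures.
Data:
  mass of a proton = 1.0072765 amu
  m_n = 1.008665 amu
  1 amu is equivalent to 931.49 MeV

⁴⁸₂₂Ti; 8.72 MeV/nucleon

⁴⁸₂₂Ti: Σm = 22(1.0072765) + 26(1.008665) = 48.3853730 amu; Δm = 0.4494730 amu; E_B = 418.6796 MeV; E_B/A = 8.722 MeV
²³⁸₉₂U: Σm = 92(1.0072765) + 146(1.008665) = 239.9345280 amu; Δm = 1.9342280 amu; E_B = 1801.7 MeV; E_B/A = 7.570 MeV
⁴⁸₂₂Ti has the higher binding energy per nucleon, so it is the more tightly bound nucleus.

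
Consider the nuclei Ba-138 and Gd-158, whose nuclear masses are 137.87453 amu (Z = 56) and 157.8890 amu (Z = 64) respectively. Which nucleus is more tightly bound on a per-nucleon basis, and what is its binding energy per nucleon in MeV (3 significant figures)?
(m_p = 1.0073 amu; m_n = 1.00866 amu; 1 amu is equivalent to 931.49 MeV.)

Ba-138: Σm = 56(1.0073) + 82(1.00866) = 139.11892 amu; Δm = 1.24439 amu; E_B = 1159.14 MeV; E_B/A = 8.400 MeV
Gd-158: Σm = 64(1.0073) + 94(1.00866) = 159.28124 amu; Δm = 1.39224 amu; E_B = 1296.9 MeV; E_B/A = 8.208 MeV
Ba-138 has the higher binding energy per nucleon, so it is the more tightly bound nucleus.

Ba-138; 8.40 MeV/nucleon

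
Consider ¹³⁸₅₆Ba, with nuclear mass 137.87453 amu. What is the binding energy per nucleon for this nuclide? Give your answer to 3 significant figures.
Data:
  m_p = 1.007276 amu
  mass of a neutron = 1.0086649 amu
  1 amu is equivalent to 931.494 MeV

8.39 MeV/nucleon

The nucleus contains 56 protons and 138 − 56 = 82 neutrons.
Total constituent mass: 56 × 1.007276 + 82 × 1.0086649 = 139.1179778 amu
Δm = 139.1179778 − 137.87453 = 1.2434478 amu
Converting to energy: 1.2434478 amu × 931.494 MeV/amu = 1158.26 MeV
Per nucleon: 1158.26 / 138 = 8.393 MeV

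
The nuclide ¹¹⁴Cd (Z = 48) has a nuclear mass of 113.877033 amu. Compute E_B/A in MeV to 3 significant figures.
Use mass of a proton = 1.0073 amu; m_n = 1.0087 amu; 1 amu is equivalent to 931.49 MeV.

8.56 MeV/nucleon

Σm = 48·m_p + 66·m_n = 48.3504 + 66.5742 = 114.9246 amu
Δm = 114.9246 − 113.877033 = 1.047567 amu
Binding energy = Δm·c² = 1.047567 × 931.49 MeV/amu = 975.798 MeV
Per nucleon: 975.798 / 114 = 8.560 MeV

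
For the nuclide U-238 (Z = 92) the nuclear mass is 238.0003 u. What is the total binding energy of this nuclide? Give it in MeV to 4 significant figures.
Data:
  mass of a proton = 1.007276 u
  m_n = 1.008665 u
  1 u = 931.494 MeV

Σm = 92·m_p + 146·m_n = 92.669392 + 147.265090 = 239.934482 u
Δm = 239.934482 − 238.0003 = 1.934182 u
Binding energy = Δm·c² = 1.934182 × 931.494 MeV/u = 1801.68 MeV

1802 MeV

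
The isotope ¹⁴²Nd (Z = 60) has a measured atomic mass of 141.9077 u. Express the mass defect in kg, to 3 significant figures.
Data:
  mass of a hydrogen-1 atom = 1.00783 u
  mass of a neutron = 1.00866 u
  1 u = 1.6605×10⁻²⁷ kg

Σm = 60·m(¹H) + 82·m_n = 60.46980 + 82.71012 = 143.17992 u
The mass defect is 143.17992 − 141.9077 = 1.27222 u.
In SI units: 1.27222 u × 1.6605×10⁻²⁷ kg/u = 2.1125e-27 kg

2.11e-27 kg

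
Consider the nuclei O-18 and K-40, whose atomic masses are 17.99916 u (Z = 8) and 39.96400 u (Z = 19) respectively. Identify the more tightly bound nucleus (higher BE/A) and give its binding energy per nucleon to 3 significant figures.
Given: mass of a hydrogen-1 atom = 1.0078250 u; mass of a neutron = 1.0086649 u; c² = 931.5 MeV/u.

O-18: Σm = 8(1.0078250) + 10(1.0086649) = 18.1492490 u; Δm = 0.1500890 u; E_B = 139.81 MeV; E_B/A = 7.767 MeV
K-40: Σm = 19(1.0078250) + 21(1.0086649) = 40.3306379 u; Δm = 0.3666379 u; E_B = 341.52 MeV; E_B/A = 8.538 MeV
K-40 has the higher binding energy per nucleon, so it is the more tightly bound nucleus.

K-40; 8.54 MeV/nucleon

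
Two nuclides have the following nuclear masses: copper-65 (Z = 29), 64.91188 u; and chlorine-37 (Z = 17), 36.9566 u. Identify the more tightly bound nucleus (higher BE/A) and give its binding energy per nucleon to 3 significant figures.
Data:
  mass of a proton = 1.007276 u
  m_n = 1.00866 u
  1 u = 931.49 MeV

copper-65: Σm = 29(1.007276) + 36(1.00866) = 65.522764 u; Δm = 0.610884 u; E_B = 569.03 MeV; E_B/A = 8.754 MeV
chlorine-37: Σm = 17(1.007276) + 20(1.00866) = 37.296892 u; Δm = 0.340292 u; E_B = 316.98 MeV; E_B/A = 8.567 MeV
copper-65 has the higher binding energy per nucleon, so it is the more tightly bound nucleus.

copper-65; 8.75 MeV/nucleon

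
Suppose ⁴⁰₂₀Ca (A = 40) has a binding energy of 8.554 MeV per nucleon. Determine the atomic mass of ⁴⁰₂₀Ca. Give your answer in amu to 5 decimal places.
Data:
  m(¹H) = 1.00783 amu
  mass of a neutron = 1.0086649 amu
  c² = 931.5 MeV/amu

39.96258 amu

Total binding energy = 40 × 8.554 = 342.160 MeV
Mass defect = 342.160 MeV / (931.5 MeV/amu) = 0.3673215 amu
Constituent mass = 20(1.00783) + 20(1.0086649) = 40.3298980 amu
Atomic mass = 40.3298980 − 0.3673215 = 39.9625765 amu ≈ 39.96258 amu (to 5 decimal places)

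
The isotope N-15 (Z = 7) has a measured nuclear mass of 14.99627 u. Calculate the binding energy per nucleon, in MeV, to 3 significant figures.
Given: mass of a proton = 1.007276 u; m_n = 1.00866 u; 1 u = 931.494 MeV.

7.70 MeV/nucleon

Z = 7, so N = A − Z = 15 − 7 = 8.
Σm = 7·m_p + 8·m_n = 7.050932 + 8.06928 = 15.120212 u
Δm = 15.120212 − 14.99627 = 0.123942 u
Converting to energy: 0.123942 u × 931.494 MeV/u = 115.451 MeV
BE/A = 115.451 MeV / 15 = 7.697 MeV/nucleon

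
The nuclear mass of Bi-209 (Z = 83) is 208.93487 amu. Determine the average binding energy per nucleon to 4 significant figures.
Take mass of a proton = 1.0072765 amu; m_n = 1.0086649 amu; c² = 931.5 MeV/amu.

7.848 MeV/nucleon

Total constituent mass: 83 × 1.0072765 + 126 × 1.0086649 = 210.6957269 amu
The mass defect is 210.6957269 − 208.93487 = 1.7608569 amu.
Binding energy = Δm·c² = 1.7608569 × 931.5 MeV/amu = 1640.24 MeV
Per nucleon: 1640.24 / 209 = 7.848 MeV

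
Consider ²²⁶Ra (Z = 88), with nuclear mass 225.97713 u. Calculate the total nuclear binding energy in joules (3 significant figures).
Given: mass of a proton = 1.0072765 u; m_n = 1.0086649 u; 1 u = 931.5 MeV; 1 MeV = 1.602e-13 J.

2.77e-10 J

Total constituent mass: 88 × 1.0072765 + 138 × 1.0086649 = 227.8360882 u
Mass defect Δm = 227.8360882 − 225.97713 = 1.8589582 u
Binding energy = Δm·c² = 1.8589582 × 931.5 MeV/u = 1731.62 MeV
In joules: 1731.62 MeV × 1.602e-13 J/MeV = 2.7741e-10 J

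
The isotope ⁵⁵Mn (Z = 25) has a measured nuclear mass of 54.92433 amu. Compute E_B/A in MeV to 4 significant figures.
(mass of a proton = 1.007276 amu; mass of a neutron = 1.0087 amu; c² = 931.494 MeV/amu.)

Mass of separated nucleons = 25(1.007276) + 30(1.0087) = 25.181900 + 30.2610 = 55.442900 amu
Δm = 55.442900 − 54.92433 = 0.518570 amu
Converting to energy: 0.518570 amu × 931.494 MeV/amu = 483.045 MeV
Dividing by A = 55 gives 8.783 MeV per nucleon.

8.783 MeV/nucleon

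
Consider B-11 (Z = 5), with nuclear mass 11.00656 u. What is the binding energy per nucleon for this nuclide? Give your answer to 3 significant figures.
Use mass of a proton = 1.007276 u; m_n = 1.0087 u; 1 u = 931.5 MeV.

The nucleus contains 5 protons and 11 − 5 = 6 neutrons.
Σm = 5·m_p + 6·m_n = 5.036380 + 6.0522 = 11.088580 u
Δm = 11.088580 − 11.00656 = 0.082020 u
E_B = 0.082020 × 931.5 = 76.4016 MeV
Per nucleon: 76.4016 / 11 = 6.946 MeV

6.95 MeV/nucleon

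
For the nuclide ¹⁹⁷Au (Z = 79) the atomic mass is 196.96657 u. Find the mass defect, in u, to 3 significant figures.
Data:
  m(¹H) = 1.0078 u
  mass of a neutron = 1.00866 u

The nucleus contains 79 protons and 197 − 79 = 118 neutrons.
Total constituent mass: 79 × 1.0078 + 118 × 1.00866 = 198.63808 u
Δm = 198.63808 − 196.96657 = 1.67151 u

1.67 u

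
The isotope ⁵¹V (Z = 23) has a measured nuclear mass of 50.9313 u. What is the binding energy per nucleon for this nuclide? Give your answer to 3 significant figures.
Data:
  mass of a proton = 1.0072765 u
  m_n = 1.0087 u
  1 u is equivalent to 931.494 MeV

Mass of separated nucleons = 23(1.0072765) + 28(1.0087) = 23.1673595 + 28.2436 = 51.4109595 u
The mass defect is 51.4109595 − 50.9313 = 0.4796595 u.
Converting to energy: 0.4796595 u × 931.494 MeV/u = 446.800 MeV
Dividing by A = 51 gives 8.761 MeV per nucleon.

8.76 MeV/nucleon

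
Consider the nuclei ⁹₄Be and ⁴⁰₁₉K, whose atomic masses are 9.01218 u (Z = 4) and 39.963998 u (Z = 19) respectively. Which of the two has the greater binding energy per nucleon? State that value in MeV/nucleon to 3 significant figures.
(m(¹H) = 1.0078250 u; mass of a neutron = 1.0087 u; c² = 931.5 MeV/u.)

⁹₄Be: Σm = 4(1.0078250) + 5(1.0087) = 9.0748000 u; Δm = 0.0626200 u; E_B = 58.331 MeV; E_B/A = 6.481 MeV
⁴⁰₁₉K: Σm = 19(1.0078250) + 21(1.0087) = 40.3313750 u; Δm = 0.3673770 u; E_B = 342.21 MeV; E_B/A = 8.555 MeV
⁴⁰₁₉K has the higher binding energy per nucleon, so it is the more tightly bound nucleus.

⁴⁰₁₉K; 8.56 MeV/nucleon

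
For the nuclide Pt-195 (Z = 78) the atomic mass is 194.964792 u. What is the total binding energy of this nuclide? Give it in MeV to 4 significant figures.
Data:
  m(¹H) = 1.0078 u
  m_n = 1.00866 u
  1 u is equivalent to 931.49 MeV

Σm = 78·m(¹H) + 117·m_n = 78.6084 + 118.01322 = 196.62162 u
The mass defect is 196.62162 − 194.964792 = 1.656828 u.
Converting to energy: 1.656828 u × 931.49 MeV/u = 1543.32 MeV

1543 MeV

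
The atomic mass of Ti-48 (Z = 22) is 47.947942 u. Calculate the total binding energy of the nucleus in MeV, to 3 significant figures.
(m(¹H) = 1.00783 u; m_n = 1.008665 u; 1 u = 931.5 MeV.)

The nucleus contains 22 protons and 48 − 22 = 26 neutrons.
Σm = 22·m(¹H) + 26·m_n = 22.17226 + 26.225290 = 48.397550 u
Mass defect Δm = 48.397550 − 47.947942 = 0.449608 u
Converting to energy: 0.449608 u × 931.5 MeV/u = 418.810 MeV

419 MeV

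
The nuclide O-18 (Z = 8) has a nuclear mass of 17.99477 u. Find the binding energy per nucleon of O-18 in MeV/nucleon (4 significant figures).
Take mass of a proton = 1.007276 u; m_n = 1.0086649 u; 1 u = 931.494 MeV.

7.767 MeV/nucleon

Σm = 8·m_p + 10·m_n = 8.058208 + 10.0866490 = 18.1448570 u
Δm = 18.1448570 − 17.99477 = 0.1500870 u
E_B = 0.1500870 × 931.494 = 139.805 MeV
BE/A = 139.805 MeV / 18 = 7.767 MeV/nucleon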